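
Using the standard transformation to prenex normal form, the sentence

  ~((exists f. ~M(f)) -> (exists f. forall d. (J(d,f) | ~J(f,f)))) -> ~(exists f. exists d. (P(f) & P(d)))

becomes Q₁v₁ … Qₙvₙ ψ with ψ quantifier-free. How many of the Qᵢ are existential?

First replace A → B with ¬A ∨ B.
  ~~(~(exists f. ~M(f)) | (exists f. forall d. (J(d,f) | ~J(f,f)))) | ~(exists f. exists d. (P(f) & P(d)))
Push ¬ through the quantifiers and connectives to reach negation normal form:
  (forall f. M(f)) | (exists f. forall d. (J(d,f) | ~J(f,f))) | (forall f. forall d. (~P(f) | ~P(d)))
Rename bound variables to avoid capture: f↦c, f↦u, d↦a.
  (forall f. M(f)) | (exists c. forall d. (J(d,c) | ~J(c,c))) | (forall u. forall a. (~P(u) | ~P(a)))
Extract every quantifier outward, since the variables are now distinct and don't occur free across branches:
  forall f. exists c. forall d. forall u. forall a. (M(f) | J(d,c) | ~J(c,c) | ~P(u) | ~P(a))
The prefix is forall f exists c forall d forall u forall a: 4 universal, 1 existential.

1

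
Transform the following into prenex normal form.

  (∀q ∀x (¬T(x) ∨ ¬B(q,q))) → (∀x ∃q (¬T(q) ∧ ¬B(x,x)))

∃q ∃x ∀a ∃c (T(x) ∧ B(q,q) ∨ ¬T(c) ∧ ¬B(a,a))

Rewrite implications/biconditionals: A → B as ¬A ∨ B.
  ¬(∀q ∀x (¬T(x) ∨ ¬B(q,q))) ∨ (∀x ∃q (¬T(q) ∧ ¬B(x,x)))
Push ¬ through the quantifiers and connectives to reach negation normal form:
  (∃q ∃x (T(x) ∧ B(q,q))) ∨ (∀x ∃q (¬T(q) ∧ ¬B(x,x)))
Give each quantifier a distinct variable: x↦a, q↦c.
  (∃q ∃x (T(x) ∧ B(q,q))) ∨ (∀a ∃c (¬T(c) ∧ ¬B(a,a)))
Finally move all quantifiers to the prefix:
  ∃q ∃x ∀a ∃c (T(x) ∧ B(q,q) ∨ ¬T(c) ∧ ¬B(a,a))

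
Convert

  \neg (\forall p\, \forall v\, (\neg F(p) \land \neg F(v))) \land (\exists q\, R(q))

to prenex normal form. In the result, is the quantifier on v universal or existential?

existential

Push ¬ through the quantifiers and connectives to reach negation normal form:
  (\exists p\, \exists v\, (F(p) \lor F(v))) \land (\exists q\, R(q))
All bound variables are already distinct, so no renaming is needed.
Finally move all quantifiers to the prefix:
  \exists p\, \exists v\, \exists q\, ((F(p) \lor F(v)) \land R(q))
The quantifier \forall v sits under an odd number of negations, so it flips to \exists v.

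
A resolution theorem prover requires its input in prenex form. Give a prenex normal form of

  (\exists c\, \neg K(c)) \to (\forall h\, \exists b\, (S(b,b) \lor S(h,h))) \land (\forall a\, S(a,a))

Rewrite implications/biconditionals: A → B as ¬A ∨ B.
  \neg (\exists c\, \neg K(c)) \lor (\forall h\, \exists b\, (S(b,b) \lor S(h,h))) \land (\forall a\, S(a,a))
Drive negations inward (¬∀x A ≡ ∃x ¬A, ¬∃x A ≡ ∀x ¬A, De Morgan for ∧/∨):
  (\forall c\, K(c)) \lor (\forall h\, \exists b\, (S(b,b) \lor S(h,h))) \land (\forall a\, S(a,a))
Finally move all quantifiers to the prefix:
  \forall c\, \forall h\, \exists b\, \forall a\, (K(c) \lor (S(b,b) \lor S(h,h)) \land S(a,a))

\forall c\, \forall h\, \exists b\, \forall a\, (K(c) \lor (S(b,b) \lor S(h,h)) \land S(a,a))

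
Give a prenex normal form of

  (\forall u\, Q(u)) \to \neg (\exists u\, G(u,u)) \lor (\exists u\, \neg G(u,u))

\exists u\, \forall x\, \exists v\, (\neg Q(u) \lor \neg G(x,x) \lor \neg G(v,v))

Rewrite implications/biconditionals: A → B as ¬A ∨ B.
  \neg (\forall u\, Q(u)) \lor \neg (\exists u\, G(u,u)) \lor (\exists u\, \neg G(u,u))
Push ¬ through the quantifiers and connectives to reach negation normal form:
  (\exists u\, \neg Q(u)) \lor (\forall u\, \neg G(u,u)) \lor (\exists u\, \neg G(u,u))
Standardize variables apart so no two quantifiers bind the same name: u↦x, u↦v.
  (\exists u\, \neg Q(u)) \lor (\forall x\, \neg G(x,x)) \lor (\exists v\, \neg G(v,v))
Pull the quantifiers to the front (each side's bound variable is not free in the other side):
  \exists u\, \forall x\, \exists v\, (\neg Q(u) \lor \neg G(x,x) \lor \neg G(v,v))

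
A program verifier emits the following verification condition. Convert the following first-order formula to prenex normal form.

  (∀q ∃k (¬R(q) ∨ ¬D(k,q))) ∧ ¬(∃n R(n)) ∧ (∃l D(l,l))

Drive negations inward (¬∀x A ≡ ∃x ¬A, ¬∃x A ≡ ∀x ¬A, De Morgan for ∧/∨):
  (∀q ∃k (¬R(q) ∨ ¬D(k,q))) ∧ (∀n ¬R(n)) ∧ (∃l D(l,l))
Pull the quantifiers to the front (each side's bound variable is not free in the other side):
  ∀q ∃k ∀n ∃l ((¬R(q) ∨ ¬D(k,q)) ∧ ¬R(n) ∧ D(l,l))

∀q ∃k ∀n ∃l ((¬R(q) ∨ ¬D(k,q)) ∧ ¬R(n) ∧ D(l,l))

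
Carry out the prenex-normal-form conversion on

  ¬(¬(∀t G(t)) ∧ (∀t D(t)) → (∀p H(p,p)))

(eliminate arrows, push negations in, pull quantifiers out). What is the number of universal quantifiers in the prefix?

1

First replace A → B with ¬A ∨ B.
  ¬(¬(¬(∀t G(t)) ∧ (∀t D(t))) ∨ (∀p H(p,p)))
Drive negations inward (¬∀x A ≡ ∃x ¬A, ¬∃x A ≡ ∀x ¬A, De Morgan for ∧/∨):
  (∃t ¬G(t)) ∧ (∀t D(t)) ∧ (∃p ¬H(p,p))
Give each quantifier a distinct variable: t↦w.
  (∃t ¬G(t)) ∧ (∀w D(w)) ∧ (∃p ¬H(p,p))
Pull the quantifiers to the front (each side's bound variable is not free in the other side):
  ∃t ∀w ∃p (¬G(t) ∧ D(w) ∧ ¬H(p,p))
The prefix is ∃t ∀w ∃p: 1 universal, 2 existential.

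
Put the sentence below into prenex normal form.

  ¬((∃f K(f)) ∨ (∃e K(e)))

∀f ∀e (¬K(f) ∧ ¬K(e))

Push ¬ through the quantifiers and connectives to reach negation normal form:
  (∀f ¬K(f)) ∧ (∀e ¬K(e))
Pull the quantifiers to the front (each side's bound variable is not free in the other side):
  ∀f ∀e (¬K(f) ∧ ¬K(e))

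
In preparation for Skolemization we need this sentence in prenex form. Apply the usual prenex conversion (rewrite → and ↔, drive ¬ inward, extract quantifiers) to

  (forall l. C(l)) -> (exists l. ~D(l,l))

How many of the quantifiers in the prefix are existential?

2

Eliminate → and ↔ using ¬ and ∨.
  ~(forall l. C(l)) | (exists l. ~D(l,l))
Push ¬ through the quantifiers and connectives to reach negation normal form:
  (exists l. ~C(l)) | (exists l. ~D(l,l))
Rename bound variables to avoid capture: l↦w.
  (exists l. ~C(l)) | (exists w. ~D(w,w))
Pull the quantifiers to the front (each side's bound variable is not free in the other side):
  exists l. exists w. (~C(l) | ~D(w,w))
The prefix is exists l exists w: 0 universal, 2 existential.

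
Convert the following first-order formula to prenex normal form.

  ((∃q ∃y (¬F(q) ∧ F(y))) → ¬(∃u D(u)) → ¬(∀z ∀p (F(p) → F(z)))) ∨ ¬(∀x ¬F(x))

∀q ∀y ∃u ∃z ∃p ∃x (F(q) ∨ ¬F(y) ∨ D(u) ∨ F(p) ∧ ¬F(z) ∨ F(x))

First replace A → B with ¬A ∨ B.
  ¬(∃q ∃y (¬F(q) ∧ F(y))) ∨ ¬¬(∃u D(u)) ∨ ¬(∀z ∀p (¬F(p) ∨ F(z))) ∨ ¬(∀x ¬F(x))
Push ¬ through the quantifiers and connectives to reach negation normal form:
  (∀q ∀y (F(q) ∨ ¬F(y))) ∨ (∃u D(u)) ∨ (∃z ∃p (F(p) ∧ ¬F(z))) ∨ (∃x F(x))
Extract every quantifier outward, since the variables are now distinct and don't occur free across branches:
  ∀q ∀y ∃u ∃z ∃p ∃x (F(q) ∨ ¬F(y) ∨ D(u) ∨ F(p) ∧ ¬F(z) ∨ F(x))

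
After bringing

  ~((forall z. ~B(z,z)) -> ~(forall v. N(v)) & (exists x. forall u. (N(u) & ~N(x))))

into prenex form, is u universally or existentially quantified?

Rewrite implications/biconditionals: A → B as ¬A ∨ B.
  ~(~(forall z. ~B(z,z)) | ~(forall v. N(v)) & (exists x. forall u. (N(u) & ~N(x))))
Move each ¬ inward, flipping quantifiers it crosses:
  (forall z. ~B(z,z)) & ((forall v. N(v)) | (forall x. exists u. (~N(u) | N(x))))
All bound variables are already distinct, so no renaming is needed.
Extract every quantifier outward, since the variables are now distinct and don't occur free across branches:
  forall z. forall v. forall x. exists u. (~B(z,z) & (N(v) | ~N(u) | N(x)))
The quantifier forall u sits under an odd number of negations (counting the antecedent side of each →), so it flips to exists u.

existential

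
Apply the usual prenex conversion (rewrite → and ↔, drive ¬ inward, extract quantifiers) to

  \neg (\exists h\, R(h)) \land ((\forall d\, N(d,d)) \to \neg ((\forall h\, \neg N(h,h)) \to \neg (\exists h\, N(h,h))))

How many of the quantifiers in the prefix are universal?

2

Rewrite implications/biconditionals: A → B as ¬A ∨ B.
  \neg (\exists h\, R(h)) \land (\neg (\forall d\, N(d,d)) \lor \neg (\neg (\forall h\, \neg N(h,h)) \lor \neg (\exists h\, N(h,h))))
Drive negations inward (¬∀x A ≡ ∃x ¬A, ¬∃x A ≡ ∀x ¬A, De Morgan for ∧/∨):
  (\forall h\, \neg R(h)) \land ((\exists d\, \neg N(d,d)) \lor (\forall h\, \neg N(h,h)) \land (\exists h\, N(h,h)))
Rename bound variables to avoid capture: h↦b, h↦y1.
  (\forall h\, \neg R(h)) \land ((\exists d\, \neg N(d,d)) \lor (\forall b\, \neg N(b,b)) \land (\exists y1\, N(y1,y1)))
Extract every quantifier outward, since the variables are now distinct and don't occur free across branches:
  \forall h\, \exists d\, \forall b\, \exists y1\, (\neg R(h) \land (\neg N(d,d) \lor \neg N(b,b) \land N(y1,y1)))
The prefix is \forall h \exists d \forall b \exists y1: 2 universal, 2 existential.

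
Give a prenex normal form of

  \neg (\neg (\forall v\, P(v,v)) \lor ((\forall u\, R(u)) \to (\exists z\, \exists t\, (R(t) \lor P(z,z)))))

First replace A → B with ¬A ∨ B.
  \neg (\neg (\forall v\, P(v,v)) \lor \neg (\forall u\, R(u)) \lor (\exists z\, \exists t\, (R(t) \lor P(z,z))))
Drive negations inward (¬∀x A ≡ ∃x ¬A, ¬∃x A ≡ ∀x ¬A, De Morgan for ∧/∨):
  (\forall v\, P(v,v)) \land (\forall u\, R(u)) \land (\forall z\, \forall t\, (\neg R(t) \land \neg P(z,z)))
Pull the quantifiers to the front (each side's bound variable is not free in the other side):
  \forall v\, \forall u\, \forall z\, \forall t\, (P(v,v) \land R(u) \land \neg R(t) \land \neg P(z,z))

\forall v\, \forall u\, \forall z\, \forall t\, (P(v,v) \land R(u) \land \neg R(t) \land \neg P(z,z))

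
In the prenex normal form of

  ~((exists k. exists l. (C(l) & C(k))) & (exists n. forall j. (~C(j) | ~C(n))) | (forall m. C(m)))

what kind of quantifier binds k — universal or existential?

universal

Push ¬ through the quantifiers and connectives to reach negation normal form:
  ((forall k. forall l. (~C(l) | ~C(k))) | (forall n. exists j. (C(j) & C(n)))) & (exists m. ~C(m))
All bound variables are already distinct, so no renaming is needed.
Finally move all quantifiers to the prefix:
  forall k. forall l. forall n. exists j. exists m. ((~C(l) | ~C(k) | C(j) & C(n)) & ~C(m))
The quantifier exists k sits under an odd number of negations, so it flips to forall k.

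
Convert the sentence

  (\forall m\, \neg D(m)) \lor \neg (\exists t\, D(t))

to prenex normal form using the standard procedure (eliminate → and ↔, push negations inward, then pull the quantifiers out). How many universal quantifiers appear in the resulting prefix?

Drive negations inward (¬∀x A ≡ ∃x ¬A, ¬∃x A ≡ ∀x ¬A, De Morgan for ∧/∨):
  (\forall m\, \neg D(m)) \lor (\forall t\, \neg D(t))
Pull the quantifiers to the front (each side's bound variable is not free in the other side):
  \forall m\, \forall t\, (\neg D(m) \lor \neg D(t))
The prefix is \forall m \forall t: 2 universal, 0 existential.

2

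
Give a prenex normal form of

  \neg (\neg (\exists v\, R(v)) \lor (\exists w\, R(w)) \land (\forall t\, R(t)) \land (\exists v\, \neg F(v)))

Move each ¬ inward, flipping quantifiers it crosses:
  (\exists v\, R(v)) \land ((\forall w\, \neg R(w)) \lor (\exists t\, \neg R(t)) \lor (\forall v\, F(v)))
Give each quantifier a distinct variable: v↦y.
  (\exists v\, R(v)) \land ((\forall w\, \neg R(w)) \lor (\exists t\, \neg R(t)) \lor (\forall y\, F(y)))
Pull the quantifiers to the front (each side's bound variable is not free in the other side):
  \exists v\, \forall w\, \exists t\, \forall y\, (R(v) \land (\neg R(w) \lor \neg R(t) \lor F(y)))

\exists v\, \forall w\, \exists t\, \forall y\, (R(v) \land (\neg R(w) \lor \neg R(t) \lor F(y)))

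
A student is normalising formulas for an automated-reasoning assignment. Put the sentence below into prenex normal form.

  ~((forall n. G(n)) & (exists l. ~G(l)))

exists n. forall l. (~G(n) | G(l))

Move each ¬ inward, flipping quantifiers it crosses:
  (exists n. ~G(n)) | (forall l. G(l))
All bound variables are already distinct, so no renaming is needed.
Pull the quantifiers to the front (each side's bound variable is not free in the other side):
  exists n. forall l. (~G(n) | G(l))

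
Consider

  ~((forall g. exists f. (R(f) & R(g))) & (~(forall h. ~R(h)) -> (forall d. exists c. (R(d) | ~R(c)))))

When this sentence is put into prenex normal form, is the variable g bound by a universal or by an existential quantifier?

Eliminate → and ↔ using ¬ and ∨.
  ~((forall g. exists f. (R(f) & R(g))) & (~~(forall h. ~R(h)) | (forall d. exists c. (R(d) | ~R(c)))))
Move each ¬ inward, flipping quantifiers it crosses:
  (exists g. forall f. (~R(f) | ~R(g))) | (exists h. R(h)) & (exists d. forall c. (~R(d) & R(c)))
Extract every quantifier outward, since the variables are now distinct and don't occur free across branches:
  exists g. forall f. exists h. exists d. forall c. (~R(f) | ~R(g) | R(h) & ~R(d) & R(c))
The quantifier forall g sits under an odd number of negations (counting the antecedent side of each →), so it flips to exists g.

existential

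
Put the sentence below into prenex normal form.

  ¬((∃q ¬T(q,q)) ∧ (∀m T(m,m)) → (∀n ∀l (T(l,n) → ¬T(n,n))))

∃q ∀m ∃n ∃l (¬T(q,q) ∧ T(m,m) ∧ T(l,n) ∧ T(n,n))

Eliminate → and ↔ using ¬ and ∨.
  ¬(¬((∃q ¬T(q,q)) ∧ (∀m T(m,m))) ∨ (∀n ∀l (¬T(l,n) ∨ ¬T(n,n))))
Move each ¬ inward, flipping quantifiers it crosses:
  (∃q ¬T(q,q)) ∧ (∀m T(m,m)) ∧ (∃n ∃l (T(l,n) ∧ T(n,n)))
All bound variables are already distinct, so no renaming is needed.
Finally move all quantifiers to the prefix:
  ∃q ∀m ∃n ∃l (¬T(q,q) ∧ T(m,m) ∧ T(l,n) ∧ T(n,n))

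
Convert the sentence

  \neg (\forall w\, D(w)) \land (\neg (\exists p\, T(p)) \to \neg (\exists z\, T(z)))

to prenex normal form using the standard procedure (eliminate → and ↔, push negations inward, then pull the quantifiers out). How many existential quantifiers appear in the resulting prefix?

2

First replace A → B with ¬A ∨ B.
  \neg (\forall w\, D(w)) \land (\neg \neg (\exists p\, T(p)) \lor \neg (\exists z\, T(z)))
Drive negations inward (¬∀x A ≡ ∃x ¬A, ¬∃x A ≡ ∀x ¬A, De Morgan for ∧/∨):
  (\exists w\, \neg D(w)) \land ((\exists p\, T(p)) \lor (\forall z\, \neg T(z)))
All bound variables are already distinct, so no renaming is needed.
Extract every quantifier outward, since the variables are now distinct and don't occur free across branches:
  \exists w\, \exists p\, \forall z\, (\neg D(w) \land (T(p) \lor \neg T(z)))
The prefix is \exists w \exists p \forall z: 1 universal, 2 existential.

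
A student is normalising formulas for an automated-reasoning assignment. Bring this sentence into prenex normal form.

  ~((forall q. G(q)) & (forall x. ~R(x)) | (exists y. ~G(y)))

Drive negations inward (¬∀x A ≡ ∃x ¬A, ¬∃x A ≡ ∀x ¬A, De Morgan for ∧/∨):
  ((exists q. ~G(q)) | (exists x. R(x))) & (forall y. G(y))
All bound variables are already distinct, so no renaming is needed.
Finally move all quantifiers to the prefix:
  exists q. exists x. forall y. ((~G(q) | R(x)) & G(y))

exists q. exists x. forall y. ((~G(q) | R(x)) & G(y))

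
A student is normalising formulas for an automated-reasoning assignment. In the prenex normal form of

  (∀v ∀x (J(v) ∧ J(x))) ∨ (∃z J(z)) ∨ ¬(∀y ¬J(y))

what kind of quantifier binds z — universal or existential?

Push ¬ through the quantifiers and connectives to reach negation normal form:
  (∀v ∀x (J(v) ∧ J(x))) ∨ (∃z J(z)) ∨ (∃y J(y))
All bound variables are already distinct, so no renaming is needed.
Extract every quantifier outward, since the variables are now distinct and don't occur free across branches:
  ∀v ∀x ∃z ∃y (J(v) ∧ J(x) ∨ J(z) ∨ J(y))
The quantifier ∃z sits under an even number of negations, so it remains existential.

existential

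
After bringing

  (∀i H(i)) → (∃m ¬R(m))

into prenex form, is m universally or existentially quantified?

existential

First replace A → B with ¬A ∨ B.
  ¬(∀i H(i)) ∨ (∃m ¬R(m))
Push ¬ through the quantifiers and connectives to reach negation normal form:
  (∃i ¬H(i)) ∨ (∃m ¬R(m))
Finally move all quantifiers to the prefix:
  ∃i ∃m (¬H(i) ∨ ¬R(m))
The quantifier ∃m sits under an even number of negations (counting the antecedent side of each →), so it remains existential.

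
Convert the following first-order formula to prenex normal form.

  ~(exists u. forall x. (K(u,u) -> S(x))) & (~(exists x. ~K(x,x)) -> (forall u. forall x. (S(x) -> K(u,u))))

First replace A → B with ¬A ∨ B.
  ~(exists u. forall x. (~K(u,u) | S(x))) & (~~(exists x. ~K(x,x)) | (forall u. forall x. (~S(x) | K(u,u))))
Push ¬ through the quantifiers and connectives to reach negation normal form:
  (forall u. exists x. (K(u,u) & ~S(x))) & ((exists x. ~K(x,x)) | (forall u. forall x. (~S(x) | K(u,u))))
Give each quantifier a distinct variable: x↦y, u↦t, x↦x1.
  (forall u. exists x. (K(u,u) & ~S(x))) & ((exists y. ~K(y,y)) | (forall t. forall x1. (~S(x1) | K(t,t))))
Finally move all quantifiers to the prefix:
  forall u. exists x. exists y. forall t. forall x1. (K(u,u) & ~S(x) & (~K(y,y) | ~S(x1) | K(t,t)))

forall u. exists x. exists y. forall t. forall x1. (K(u,u) & ~S(x) & (~K(y,y) | ~S(x1) | K(t,t)))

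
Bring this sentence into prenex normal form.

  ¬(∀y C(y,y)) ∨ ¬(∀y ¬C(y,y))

Move each ¬ inward, flipping quantifiers it crosses:
  (∃y ¬C(y,y)) ∨ (∃y C(y,y))
Give each quantifier a distinct variable: y↦b.
  (∃y ¬C(y,y)) ∨ (∃b C(b,b))
Extract every quantifier outward, since the variables are now distinct and don't occur free across branches:
  ∃y ∃b (¬C(y,y) ∨ C(b,b))

∃y ∃b (¬C(y,y) ∨ C(b,b))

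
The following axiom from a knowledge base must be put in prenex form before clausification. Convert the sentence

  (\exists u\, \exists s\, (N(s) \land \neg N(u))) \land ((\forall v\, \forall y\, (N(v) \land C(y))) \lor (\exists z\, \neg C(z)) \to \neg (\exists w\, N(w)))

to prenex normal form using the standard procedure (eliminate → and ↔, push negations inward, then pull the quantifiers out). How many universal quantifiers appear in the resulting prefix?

2

Eliminate → and ↔ using ¬ and ∨.
  (\exists u\, \exists s\, (N(s) \land \neg N(u))) \land (\neg ((\forall v\, \forall y\, (N(v) \land C(y))) \lor (\exists z\, \neg C(z))) \lor \neg (\exists w\, N(w)))
Move each ¬ inward, flipping quantifiers it crosses:
  (\exists u\, \exists s\, (N(s) \land \neg N(u))) \land ((\exists v\, \exists y\, (\neg N(v) \lor \neg C(y))) \land (\forall z\, C(z)) \lor (\forall w\, \neg N(w)))
All bound variables are already distinct, so no renaming is needed.
Pull the quantifiers to the front (each side's bound variable is not free in the other side):
  \exists u\, \exists s\, \exists v\, \exists y\, \forall z\, \forall w\, (N(s) \land \neg N(u) \land ((\neg N(v) \lor \neg C(y)) \land C(z) \lor \neg N(w)))
The prefix is \exists u \exists s \exists v \exists y \forall z \forall w: 2 universal, 4 existential.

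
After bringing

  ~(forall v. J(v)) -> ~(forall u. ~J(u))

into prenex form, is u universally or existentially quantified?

existential

First replace A → B with ¬A ∨ B.
  ~~(forall v. J(v)) | ~(forall u. ~J(u))
Drive negations inward (¬∀x A ≡ ∃x ¬A, ¬∃x A ≡ ∀x ¬A, De Morgan for ∧/∨):
  (forall v. J(v)) | (exists u. J(u))
All bound variables are already distinct, so no renaming is needed.
Finally move all quantifiers to the prefix:
  forall v. exists u. (J(v) | J(u))
The quantifier forall u sits under an odd number of negations (counting the antecedent side of each →), so it flips to exists u.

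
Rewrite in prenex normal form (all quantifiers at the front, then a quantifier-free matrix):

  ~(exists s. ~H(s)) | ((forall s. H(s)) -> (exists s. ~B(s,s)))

First replace A → B with ¬A ∨ B.
  ~(exists s. ~H(s)) | ~(forall s. H(s)) | (exists s. ~B(s,s))
Push ¬ through the quantifiers and connectives to reach negation normal form:
  (forall s. H(s)) | (exists s. ~H(s)) | (exists s. ~B(s,s))
Standardize variables apart so no two quantifiers bind the same name: s↦a, s↦b.
  (forall s. H(s)) | (exists a. ~H(a)) | (exists b. ~B(b,b))
Finally move all quantifiers to the prefix:
  forall s. exists a. exists b. (H(s) | ~H(a) | ~B(b,b))

forall s. exists a. exists b. (H(s) | ~H(a) | ~B(b,b))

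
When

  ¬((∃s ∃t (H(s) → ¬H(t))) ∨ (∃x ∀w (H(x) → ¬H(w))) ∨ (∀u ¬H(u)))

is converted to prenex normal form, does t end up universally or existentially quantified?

Eliminate → and ↔ using ¬ and ∨.
  ¬((∃s ∃t (¬H(s) ∨ ¬H(t))) ∨ (∃x ∀w (¬H(x) ∨ ¬H(w))) ∨ (∀u ¬H(u)))
Drive negations inward (¬∀x A ≡ ∃x ¬A, ¬∃x A ≡ ∀x ¬A, De Morgan for ∧/∨):
  (∀s ∀t (H(s) ∧ H(t))) ∧ (∀x ∃w (H(x) ∧ H(w))) ∧ (∃u H(u))
Pull the quantifiers to the front (each side's bound variable is not free in the other side):
  ∀s ∀t ∀x ∃w ∃u (H(s) ∧ H(t) ∧ H(x) ∧ H(w) ∧ H(u))
The quantifier ∃t sits under an odd number of negations (counting the antecedent side of each →), so it flips to ∀t.

universal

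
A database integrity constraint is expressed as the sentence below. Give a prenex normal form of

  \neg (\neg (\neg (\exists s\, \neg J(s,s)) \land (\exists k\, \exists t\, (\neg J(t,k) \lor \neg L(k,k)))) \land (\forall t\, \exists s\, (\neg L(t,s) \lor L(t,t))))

Move each ¬ inward, flipping quantifiers it crosses:
  (\forall s\, J(s,s)) \land (\exists k\, \exists t\, (\neg J(t,k) \lor \neg L(k,k))) \lor (\exists t\, \forall s\, (L(t,s) \land \neg L(t,t)))
Rename bound variables to avoid capture: t↦y, s↦r.
  (\forall s\, J(s,s)) \land (\exists k\, \exists t\, (\neg J(t,k) \lor \neg L(k,k))) \lor (\exists y\, \forall r\, (L(y,r) \land \neg L(y,y)))
Finally move all quantifiers to the prefix:
  \forall s\, \exists k\, \exists t\, \exists y\, \forall r\, (J(s,s) \land (\neg J(t,k) \lor \neg L(k,k)) \lor L(y,r) \land \neg L(y,y))

\forall s\, \exists k\, \exists t\, \exists y\, \forall r\, (J(s,s) \land (\neg J(t,k) \lor \neg L(k,k)) \lor L(y,r) \land \neg L(y,y))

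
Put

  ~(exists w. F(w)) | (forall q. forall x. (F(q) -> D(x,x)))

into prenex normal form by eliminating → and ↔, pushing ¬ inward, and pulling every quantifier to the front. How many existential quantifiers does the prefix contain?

0

Eliminate → and ↔ using ¬ and ∨.
  ~(exists w. F(w)) | (forall q. forall x. (~F(q) | D(x,x)))
Push ¬ through the quantifiers and connectives to reach negation normal form:
  (forall w. ~F(w)) | (forall q. forall x. (~F(q) | D(x,x)))
Extract every quantifier outward, since the variables are now distinct and don't occur free across branches:
  forall w. forall q. forall x. (~F(w) | ~F(q) | D(x,x))
The prefix is forall w forall q forall x: 3 universal, 0 existential.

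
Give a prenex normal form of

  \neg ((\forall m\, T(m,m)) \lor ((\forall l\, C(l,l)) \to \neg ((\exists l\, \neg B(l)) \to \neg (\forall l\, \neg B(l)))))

Eliminate → and ↔ using ¬ and ∨.
  \neg ((\forall m\, T(m,m)) \lor \neg (\forall l\, C(l,l)) \lor \neg (\neg (\exists l\, \neg B(l)) \lor \neg (\forall l\, \neg B(l))))
Drive negations inward (¬∀x A ≡ ∃x ¬A, ¬∃x A ≡ ∀x ¬A, De Morgan for ∧/∨):
  (\exists m\, \neg T(m,m)) \land (\forall l\, C(l,l)) \land ((\forall l\, B(l)) \lor (\exists l\, B(l)))
Standardize variables apart so no two quantifiers bind the same name: l↦w1, l↦z1.
  (\exists m\, \neg T(m,m)) \land (\forall l\, C(l,l)) \land ((\forall w1\, B(w1)) \lor (\exists z1\, B(z1)))
Pull the quantifiers to the front (each side's bound variable is not free in the other side):
  \exists m\, \forall l\, \forall w1\, \exists z1\, (\neg T(m,m) \land C(l,l) \land (B(w1) \lor B(z1)))

\exists m\, \forall l\, \forall w1\, \exists z1\, (\neg T(m,m) \land C(l,l) \land (B(w1) \lor B(z1)))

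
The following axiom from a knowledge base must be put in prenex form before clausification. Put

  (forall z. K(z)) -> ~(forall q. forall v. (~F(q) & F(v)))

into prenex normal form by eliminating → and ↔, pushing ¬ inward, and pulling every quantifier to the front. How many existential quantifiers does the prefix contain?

Rewrite implications/biconditionals: A → B as ¬A ∨ B.
  ~(forall z. K(z)) | ~(forall q. forall v. (~F(q) & F(v)))
Push ¬ through the quantifiers and connectives to reach negation normal form:
  (exists z. ~K(z)) | (exists q. exists v. (F(q) | ~F(v)))
All bound variables are already distinct, so no renaming is needed.
Extract every quantifier outward, since the variables are now distinct and don't occur free across branches:
  exists z. exists q. exists v. (~K(z) | F(q) | ~F(v))
The prefix is exists z exists q exists v: 0 universal, 3 existential.

3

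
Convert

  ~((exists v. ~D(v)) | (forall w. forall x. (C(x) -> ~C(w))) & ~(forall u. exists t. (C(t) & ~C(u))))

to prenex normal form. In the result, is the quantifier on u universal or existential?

First replace A → B with ¬A ∨ B.
  ~((exists v. ~D(v)) | (forall w. forall x. (~C(x) | ~C(w))) & ~(forall u. exists t. (C(t) & ~C(u))))
Drive negations inward (¬∀x A ≡ ∃x ¬A, ¬∃x A ≡ ∀x ¬A, De Morgan for ∧/∨):
  (forall v. D(v)) & ((exists w. exists x. (C(x) & C(w))) | (forall u. exists t. (C(t) & ~C(u))))
All bound variables are already distinct, so no renaming is needed.
Extract every quantifier outward, since the variables are now distinct and don't occur free across branches:
  forall v. exists w. exists x. forall u. exists t. (D(v) & (C(x) & C(w) | C(t) & ~C(u)))
The quantifier forall u sits under an even number of negations (counting the antecedent side of each →), so it remains universal.

universal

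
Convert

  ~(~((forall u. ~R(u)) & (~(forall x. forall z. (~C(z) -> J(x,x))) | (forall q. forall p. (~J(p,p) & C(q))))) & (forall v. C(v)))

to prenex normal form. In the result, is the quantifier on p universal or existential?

First replace A → B with ¬A ∨ B.
  ~(~((forall u. ~R(u)) & (~(forall x. forall z. (~~C(z) | J(x,x))) | (forall q. forall p. (~J(p,p) & C(q))))) & (forall v. C(v)))
Push ¬ through the quantifiers and connectives to reach negation normal form:
  (forall u. ~R(u)) & ((exists x. exists z. (~C(z) & ~J(x,x))) | (forall q. forall p. (~J(p,p) & C(q)))) | (exists v. ~C(v))
Finally move all quantifiers to the prefix:
  forall u. exists x. exists z. forall q. forall p. exists v. (~R(u) & (~C(z) & ~J(x,x) | ~J(p,p) & C(q)) | ~C(v))
The quantifier forall p sits under an even number of negations (counting the antecedent side of each →), so it remains universal.

universal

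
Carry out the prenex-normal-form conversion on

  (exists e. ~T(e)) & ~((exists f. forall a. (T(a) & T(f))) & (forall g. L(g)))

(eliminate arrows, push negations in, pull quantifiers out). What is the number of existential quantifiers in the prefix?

Drive negations inward (¬∀x A ≡ ∃x ¬A, ¬∃x A ≡ ∀x ¬A, De Morgan for ∧/∨):
  (exists e. ~T(e)) & ((forall f. exists a. (~T(a) | ~T(f))) | (exists g. ~L(g)))
All bound variables are already distinct, so no renaming is needed.
Pull the quantifiers to the front (each side's bound variable is not free in the other side):
  exists e. forall f. exists a. exists g. (~T(e) & (~T(a) | ~T(f) | ~L(g)))
The prefix is exists e forall f exists a exists g: 1 universal, 3 existential.

3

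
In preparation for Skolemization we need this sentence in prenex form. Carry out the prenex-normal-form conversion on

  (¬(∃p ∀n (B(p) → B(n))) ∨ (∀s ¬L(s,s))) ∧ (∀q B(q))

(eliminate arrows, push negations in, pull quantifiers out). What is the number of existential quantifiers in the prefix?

Eliminate → and ↔ using ¬ and ∨.
  (¬(∃p ∀n (¬B(p) ∨ B(n))) ∨ (∀s ¬L(s,s))) ∧ (∀q B(q))
Push ¬ through the quantifiers and connectives to reach negation normal form:
  ((∀p ∃n (B(p) ∧ ¬B(n))) ∨ (∀s ¬L(s,s))) ∧ (∀q B(q))
Extract every quantifier outward, since the variables are now distinct and don't occur free across branches:
  ∀p ∃n ∀s ∀q ((B(p) ∧ ¬B(n) ∨ ¬L(s,s)) ∧ B(q))
The prefix is ∀p ∃n ∀s ∀q: 3 universal, 1 existential.

1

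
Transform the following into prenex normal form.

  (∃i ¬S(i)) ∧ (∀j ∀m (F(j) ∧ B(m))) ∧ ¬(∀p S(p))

Push ¬ through the quantifiers and connectives to reach negation normal form:
  (∃i ¬S(i)) ∧ (∀j ∀m (F(j) ∧ B(m))) ∧ (∃p ¬S(p))
All bound variables are already distinct, so no renaming is needed.
Extract every quantifier outward, since the variables are now distinct and don't occur free across branches:
  ∃i ∀j ∀m ∃p (¬S(i) ∧ F(j) ∧ B(m) ∧ ¬S(p))

∃i ∀j ∀m ∃p (¬S(i) ∧ F(j) ∧ B(m) ∧ ¬S(p))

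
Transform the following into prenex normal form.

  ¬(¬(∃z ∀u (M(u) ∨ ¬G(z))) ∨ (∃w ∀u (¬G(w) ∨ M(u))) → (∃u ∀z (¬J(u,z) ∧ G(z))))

Eliminate → and ↔ using ¬ and ∨.
  ¬(¬(¬(∃z ∀u (M(u) ∨ ¬G(z))) ∨ (∃w ∀u (¬G(w) ∨ M(u)))) ∨ (∃u ∀z (¬J(u,z) ∧ G(z))))
Push ¬ through the quantifiers and connectives to reach negation normal form:
  ((∀z ∃u (¬M(u) ∧ G(z))) ∨ (∃w ∀u (¬G(w) ∨ M(u)))) ∧ (∀u ∃z (J(u,z) ∨ ¬G(z)))
Rename bound variables to avoid capture: u↦x1, u↦w1, z↦q.
  ((∀z ∃u (¬M(u) ∧ G(z))) ∨ (∃w ∀x1 (¬G(w) ∨ M(x1)))) ∧ (∀w1 ∃q (J(w1,q) ∨ ¬G(q)))
Finally move all quantifiers to the prefix:
  ∀z ∃u ∃w ∀x1 ∀w1 ∃q ((¬M(u) ∧ G(z) ∨ ¬G(w) ∨ M(x1)) ∧ (J(w1,q) ∨ ¬G(q)))

∀z ∃u ∃w ∀x1 ∀w1 ∃q ((¬M(u) ∧ G(z) ∨ ¬G(w) ∨ M(x1)) ∧ (J(w1,q) ∨ ¬G(q)))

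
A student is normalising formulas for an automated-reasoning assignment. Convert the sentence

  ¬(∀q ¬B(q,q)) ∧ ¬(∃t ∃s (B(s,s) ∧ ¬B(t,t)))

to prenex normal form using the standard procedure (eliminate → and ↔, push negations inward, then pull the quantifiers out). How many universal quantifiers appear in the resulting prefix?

Drive negations inward (¬∀x A ≡ ∃x ¬A, ¬∃x A ≡ ∀x ¬A, De Morgan for ∧/∨):
  (∃q B(q,q)) ∧ (∀t ∀s (¬B(s,s) ∨ B(t,t)))
Extract every quantifier outward, since the variables are now distinct and don't occur free across branches:
  ∃q ∀t ∀s (B(q,q) ∧ (¬B(s,s) ∨ B(t,t)))
The prefix is ∃q ∀t ∀s: 2 universal, 1 existential.

2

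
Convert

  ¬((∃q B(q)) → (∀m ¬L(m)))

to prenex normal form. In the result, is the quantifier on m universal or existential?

Eliminate → and ↔ using ¬ and ∨.
  ¬(¬(∃q B(q)) ∨ (∀m ¬L(m)))
Push ¬ through the quantifiers and connectives to reach negation normal form:
  (∃q B(q)) ∧ (∃m L(m))
Finally move all quantifiers to the prefix:
  ∃q ∃m (B(q) ∧ L(m))
The quantifier ∀m sits under an odd number of negations (counting the antecedent side of each →), so it flips to ∃m.

existential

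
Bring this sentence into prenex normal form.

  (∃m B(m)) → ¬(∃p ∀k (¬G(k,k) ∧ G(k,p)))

Rewrite implications/biconditionals: A → B as ¬A ∨ B.
  ¬(∃m B(m)) ∨ ¬(∃p ∀k (¬G(k,k) ∧ G(k,p)))
Push ¬ through the quantifiers and connectives to reach negation normal form:
  (∀m ¬B(m)) ∨ (∀p ∃k (G(k,k) ∨ ¬G(k,p)))
Finally move all quantifiers to the prefix:
  ∀m ∀p ∃k (¬B(m) ∨ G(k,k) ∨ ¬G(k,p))

∀m ∀p ∃k (¬B(m) ∨ G(k,k) ∨ ¬G(k,p))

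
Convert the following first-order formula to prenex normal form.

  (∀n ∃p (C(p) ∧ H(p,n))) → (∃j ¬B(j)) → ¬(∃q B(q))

Eliminate → and ↔ using ¬ and ∨.
  ¬(∀n ∃p (C(p) ∧ H(p,n))) ∨ ¬(∃j ¬B(j)) ∨ ¬(∃q B(q))
Push ¬ through the quantifiers and connectives to reach negation normal form:
  (∃n ∀p (¬C(p) ∨ ¬H(p,n))) ∨ (∀j B(j)) ∨ (∀q ¬B(q))
All bound variables are already distinct, so no renaming is needed.
Finally move all quantifiers to the prefix:
  ∃n ∀p ∀j ∀q (¬C(p) ∨ ¬H(p,n) ∨ B(j) ∨ ¬B(q))

∃n ∀p ∀j ∀q (¬C(p) ∨ ¬H(p,n) ∨ B(j) ∨ ¬B(q))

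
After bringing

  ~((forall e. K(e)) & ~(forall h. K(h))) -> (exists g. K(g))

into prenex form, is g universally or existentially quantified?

existential

Rewrite implications/biconditionals: A → B as ¬A ∨ B.
  ~~((forall e. K(e)) & ~(forall h. K(h))) | (exists g. K(g))
Drive negations inward (¬∀x A ≡ ∃x ¬A, ¬∃x A ≡ ∀x ¬A, De Morgan for ∧/∨):
  (forall e. K(e)) & (exists h. ~K(h)) | (exists g. K(g))
Extract every quantifier outward, since the variables are now distinct and don't occur free across branches:
  forall e. exists h. exists g. (K(e) & ~K(h) | K(g))
The quantifier exists g sits under an even number of negations (counting the antecedent side of each →), so it remains existential.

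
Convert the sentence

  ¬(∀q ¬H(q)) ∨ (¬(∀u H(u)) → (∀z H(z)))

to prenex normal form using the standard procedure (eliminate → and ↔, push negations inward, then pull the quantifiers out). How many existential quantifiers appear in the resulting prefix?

1

Eliminate → and ↔ using ¬ and ∨.
  ¬(∀q ¬H(q)) ∨ ¬¬(∀u H(u)) ∨ (∀z H(z))
Push ¬ through the quantifiers and connectives to reach negation normal form:
  (∃q H(q)) ∨ (∀u H(u)) ∨ (∀z H(z))
Pull the quantifiers to the front (each side's bound variable is not free in the other side):
  ∃q ∀u ∀z (H(q) ∨ H(u) ∨ H(z))
The prefix is ∃q ∀u ∀z: 2 universal, 1 existential.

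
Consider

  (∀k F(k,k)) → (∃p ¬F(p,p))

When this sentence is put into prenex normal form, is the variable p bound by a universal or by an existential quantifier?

First replace A → B with ¬A ∨ B.
  ¬(∀k F(k,k)) ∨ (∃p ¬F(p,p))
Push ¬ through the quantifiers and connectives to reach negation normal form:
  (∃k ¬F(k,k)) ∨ (∃p ¬F(p,p))
All bound variables are already distinct, so no renaming is needed.
Finally move all quantifiers to the prefix:
  ∃k ∃p (¬F(k,k) ∨ ¬F(p,p))
The quantifier ∃p sits under an even number of negations (counting the antecedent side of each →), so it remains existential.

existential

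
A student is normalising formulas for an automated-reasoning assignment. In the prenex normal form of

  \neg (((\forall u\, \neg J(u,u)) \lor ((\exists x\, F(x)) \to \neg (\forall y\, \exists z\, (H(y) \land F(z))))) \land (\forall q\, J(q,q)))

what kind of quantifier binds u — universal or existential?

Eliminate → and ↔ using ¬ and ∨.
  \neg (((\forall u\, \neg J(u,u)) \lor \neg (\exists x\, F(x)) \lor \neg (\forall y\, \exists z\, (H(y) \land F(z)))) \land (\forall q\, J(q,q)))
Drive negations inward (¬∀x A ≡ ∃x ¬A, ¬∃x A ≡ ∀x ¬A, De Morgan for ∧/∨):
  (\exists u\, J(u,u)) \land (\exists x\, F(x)) \land (\forall y\, \exists z\, (H(y) \land F(z))) \lor (\exists q\, \neg J(q,q))
All bound variables are already distinct, so no renaming is needed.
Pull the quantifiers to the front (each side's bound variable is not free in the other side):
  \exists u\, \exists x\, \forall y\, \exists z\, \exists q\, (J(u,u) \land F(x) \land H(y) \land F(z) \lor \neg J(q,q))
The quantifier \forall u sits under an odd number of negations (counting the antecedent side of each →), so it flips to \exists u.

existential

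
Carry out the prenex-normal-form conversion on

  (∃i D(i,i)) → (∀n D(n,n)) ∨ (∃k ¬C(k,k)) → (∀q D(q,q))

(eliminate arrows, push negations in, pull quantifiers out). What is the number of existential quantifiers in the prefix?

1

Eliminate → and ↔ using ¬ and ∨.
  ¬(∃i D(i,i)) ∨ ¬((∀n D(n,n)) ∨ (∃k ¬C(k,k))) ∨ (∀q D(q,q))
Move each ¬ inward, flipping quantifiers it crosses:
  (∀i ¬D(i,i)) ∨ (∃n ¬D(n,n)) ∧ (∀k C(k,k)) ∨ (∀q D(q,q))
Finally move all quantifiers to the prefix:
  ∀i ∃n ∀k ∀q (¬D(i,i) ∨ ¬D(n,n) ∧ C(k,k) ∨ D(q,q))
The prefix is ∀i ∃n ∀k ∀q: 3 universal, 1 existential.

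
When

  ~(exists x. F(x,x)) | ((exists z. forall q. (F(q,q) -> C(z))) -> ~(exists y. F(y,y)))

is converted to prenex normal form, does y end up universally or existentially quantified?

First replace A → B with ¬A ∨ B.
  ~(exists x. F(x,x)) | ~(exists z. forall q. (~F(q,q) | C(z))) | ~(exists y. F(y,y))
Move each ¬ inward, flipping quantifiers it crosses:
  (forall x. ~F(x,x)) | (forall z. exists q. (F(q,q) & ~C(z))) | (forall y. ~F(y,y))
All bound variables are already distinct, so no renaming is needed.
Pull the quantifiers to the front (each side's bound variable is not free in the other side):
  forall x. forall z. exists q. forall y. (~F(x,x) | F(q,q) & ~C(z) | ~F(y,y))
The quantifier exists y sits under an odd number of negations (counting the antecedent side of each →), so it flips to forall y.

universal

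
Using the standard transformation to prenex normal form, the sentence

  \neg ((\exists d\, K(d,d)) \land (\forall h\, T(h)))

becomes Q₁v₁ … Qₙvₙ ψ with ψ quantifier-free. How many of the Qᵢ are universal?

1

Move each ¬ inward, flipping quantifiers it crosses:
  (\forall d\, \neg K(d,d)) \lor (\exists h\, \neg T(h))
All bound variables are already distinct, so no renaming is needed.
Finally move all quantifiers to the prefix:
  \forall d\, \exists h\, (\neg K(d,d) \lor \neg T(h))
The prefix is \forall d \exists h: 1 universal, 1 existential.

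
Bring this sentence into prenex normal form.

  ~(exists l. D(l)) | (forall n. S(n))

Drive negations inward (¬∀x A ≡ ∃x ¬A, ¬∃x A ≡ ∀x ¬A, De Morgan for ∧/∨):
  (forall l. ~D(l)) | (forall n. S(n))
All bound variables are already distinct, so no renaming is needed.
Pull the quantifiers to the front (each side's bound variable is not free in the other side):
  forall l. forall n. (~D(l) | S(n))

forall l. forall n. (~D(l) | S(n))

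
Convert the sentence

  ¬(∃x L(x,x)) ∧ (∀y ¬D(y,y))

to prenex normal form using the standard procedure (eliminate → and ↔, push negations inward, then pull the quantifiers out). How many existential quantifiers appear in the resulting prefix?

0

Move each ¬ inward, flipping quantifiers it crosses:
  (∀x ¬L(x,x)) ∧ (∀y ¬D(y,y))
Extract every quantifier outward, since the variables are now distinct and don't occur free across branches:
  ∀x ∀y (¬L(x,x) ∧ ¬D(y,y))
The prefix is ∀x ∀y: 2 universal, 0 existential.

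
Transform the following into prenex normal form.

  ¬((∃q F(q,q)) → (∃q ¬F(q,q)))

∃q ∀z1 (F(q,q) ∧ F(z1,z1))

Eliminate → and ↔ using ¬ and ∨.
  ¬(¬(∃q F(q,q)) ∨ (∃q ¬F(q,q)))
Move each ¬ inward, flipping quantifiers it crosses:
  (∃q F(q,q)) ∧ (∀q F(q,q))
Give each quantifier a distinct variable: q↦z1.
  (∃q F(q,q)) ∧ (∀z1 F(z1,z1))
Extract every quantifier outward, since the variables are now distinct and don't occur free across branches:
  ∃q ∀z1 (F(q,q) ∧ F(z1,z1))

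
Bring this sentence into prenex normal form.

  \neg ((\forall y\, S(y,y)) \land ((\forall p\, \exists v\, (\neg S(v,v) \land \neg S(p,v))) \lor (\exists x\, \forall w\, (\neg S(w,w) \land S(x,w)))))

Move each ¬ inward, flipping quantifiers it crosses:
  (\exists y\, \neg S(y,y)) \lor (\exists p\, \forall v\, (S(v,v) \lor S(p,v))) \land (\forall x\, \exists w\, (S(w,w) \lor \neg S(x,w)))
All bound variables are already distinct, so no renaming is needed.
Extract every quantifier outward, since the variables are now distinct and don't occur free across branches:
  \exists y\, \exists p\, \forall v\, \forall x\, \exists w\, (\neg S(y,y) \lor (S(v,v) \lor S(p,v)) \land (S(w,w) \lor \neg S(x,w)))

\exists y\, \exists p\, \forall v\, \forall x\, \exists w\, (\neg S(y,y) \lor (S(v,v) \lor S(p,v)) \land (S(w,w) \lor \neg S(x,w)))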